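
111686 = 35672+76014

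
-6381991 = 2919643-9301634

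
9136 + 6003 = 15139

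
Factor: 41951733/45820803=7^(-1)*17^1*41^1*251^(-1)*8693^(-1)*20063^1=13983911/15273601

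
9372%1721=767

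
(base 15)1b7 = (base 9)481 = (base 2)110001101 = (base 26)f7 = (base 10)397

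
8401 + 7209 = 15610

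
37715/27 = 1396 + 23/27≈1396.85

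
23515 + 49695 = 73210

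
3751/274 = 13 + 189/274≈13.69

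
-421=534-955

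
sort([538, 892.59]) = [538, 892.59]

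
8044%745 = 594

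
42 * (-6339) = -266238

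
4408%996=424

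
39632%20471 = 19161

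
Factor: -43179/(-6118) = 2^(-1) * 3^1 * 7^(-1) * 19^(-1) * 23^(-1) * 37^1 * 389^1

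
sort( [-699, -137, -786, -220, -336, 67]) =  [-786, -699, -336, -220, -137, 67]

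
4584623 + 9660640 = 14245263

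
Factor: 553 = 7^1 * 79^1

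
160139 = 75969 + 84170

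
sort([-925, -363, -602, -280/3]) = [-925, -602, -363, -280/3]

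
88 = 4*22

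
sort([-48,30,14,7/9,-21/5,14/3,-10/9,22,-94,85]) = [-94,-48,-21/5,-10/9,7/9,14/3,14,22,30,85]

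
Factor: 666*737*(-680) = -1*2^4*3^2*5^1*11^1*17^1*37^1*67^1 = -333772560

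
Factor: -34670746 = -1*2^1*11^1*127^1*12409^1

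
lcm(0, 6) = 0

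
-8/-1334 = 4/667 ≈ 0.00600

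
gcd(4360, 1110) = 10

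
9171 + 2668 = 11839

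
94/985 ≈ 0.0954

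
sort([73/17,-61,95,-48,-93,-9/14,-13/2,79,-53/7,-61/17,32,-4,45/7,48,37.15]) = [-93,-61,-48,-53/7,-13/2,-4,-61/17,-9/14,73/17,45/7,32,37.15,48,79,95]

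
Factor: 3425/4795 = 5^1 * 7^(-1) = 5/7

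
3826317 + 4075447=7901764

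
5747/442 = 13+1/442 ≈ 13.00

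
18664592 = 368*50719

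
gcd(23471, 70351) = 1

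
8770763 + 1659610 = 10430373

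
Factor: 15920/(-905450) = -1*2^3*5^(-1)*7^(-1)*13^(-1) = -8/455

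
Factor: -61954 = -1 * 2^1 * 30977^1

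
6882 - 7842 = -960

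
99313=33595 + 65718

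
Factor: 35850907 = 953^1 * 37619^1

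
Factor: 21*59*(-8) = -1*2^3*3^1*7^1*59^1 = -9912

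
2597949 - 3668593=-1070644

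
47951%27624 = 20327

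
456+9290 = 9746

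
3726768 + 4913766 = 8640534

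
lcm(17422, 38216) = 1184696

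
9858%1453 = 1140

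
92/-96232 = -1/1046 ≈ -0.000956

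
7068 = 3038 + 4030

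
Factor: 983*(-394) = -1*2^1*197^1*983^1 = -387302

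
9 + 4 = 13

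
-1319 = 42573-43892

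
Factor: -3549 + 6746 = 23^1*139^1 = 3197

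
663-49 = 614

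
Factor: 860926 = 2^1 * 11^1 * 39133^1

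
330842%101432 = 26546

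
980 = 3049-2069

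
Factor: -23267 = -1 * 53^1 * 439^1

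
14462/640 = 22 + 191/320≈22.60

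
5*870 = 4350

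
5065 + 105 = 5170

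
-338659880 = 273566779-612226659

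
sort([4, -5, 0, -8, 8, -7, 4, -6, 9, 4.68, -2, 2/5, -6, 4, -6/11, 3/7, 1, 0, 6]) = [-8, -7, -6, -6, -5, -2, -6/11, 0, 0, 2/5, 3/7, 1, 4, 4, 4, 4.68, 6, 8, 9]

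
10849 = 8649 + 2200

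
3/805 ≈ 0.00373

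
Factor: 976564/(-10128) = -1*2^(-2)*3^(-1)*211^(-1)*244141^1 = -244141/2532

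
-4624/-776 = 578/97≈5.96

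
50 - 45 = 5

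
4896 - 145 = 4751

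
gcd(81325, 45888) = 1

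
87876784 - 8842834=79033950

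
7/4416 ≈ 0.00159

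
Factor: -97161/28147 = -1*3^1*7^(-1)*139^1*233^1*4021^(-1)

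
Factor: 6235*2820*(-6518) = -1*2^3*3^1*5^2*29^1*43^1*47^1*3259^1 = -114604038600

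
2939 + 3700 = 6639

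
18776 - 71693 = -52917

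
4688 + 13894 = 18582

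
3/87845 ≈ 0.0000342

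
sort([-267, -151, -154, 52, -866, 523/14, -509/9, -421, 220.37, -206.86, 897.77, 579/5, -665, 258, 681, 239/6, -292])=[-866, -665, -421, -292, -267, -206.86, -154, -151, -509/9, 523/14, 239/6, 52, 579/5, 220.37, 258, 681, 897.77]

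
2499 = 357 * 7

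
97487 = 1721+95766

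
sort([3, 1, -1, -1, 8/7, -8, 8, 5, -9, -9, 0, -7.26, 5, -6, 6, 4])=[-9, -9, -8, -7.26, -6, -1, -1, 0, 1, 8/7, 3, 4, 5, 5, 6, 8]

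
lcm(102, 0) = 0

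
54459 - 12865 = 41594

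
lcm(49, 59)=2891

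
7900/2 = 3950 = 3950.00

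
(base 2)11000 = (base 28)o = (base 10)24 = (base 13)1b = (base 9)26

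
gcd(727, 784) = 1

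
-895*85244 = -76293380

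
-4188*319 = -1335972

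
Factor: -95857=-1*95857^1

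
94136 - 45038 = 49098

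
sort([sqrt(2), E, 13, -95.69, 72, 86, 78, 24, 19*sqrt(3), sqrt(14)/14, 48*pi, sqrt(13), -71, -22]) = [-95.69, -71, -22, sqrt(14)/14, sqrt(2), E, sqrt(13), 13, 24, 19*sqrt(3), 72, 78, 86, 48*pi]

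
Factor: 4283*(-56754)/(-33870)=3^2*5^(-1)*1051^1*1129^(-1)*4283^1=40512897/5645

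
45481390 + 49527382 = 95008772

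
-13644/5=-2728 - 4/5=-2728.80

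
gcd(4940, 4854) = 2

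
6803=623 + 6180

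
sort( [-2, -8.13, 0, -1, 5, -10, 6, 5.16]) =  [-10, -8.13, -2, -1, 0, 5, 5.16, 6]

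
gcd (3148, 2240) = 4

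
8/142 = 4/71≈0.0563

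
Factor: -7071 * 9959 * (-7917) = 3^2 * 7^1 * 13^1 * 23^1 * 29^1 * 433^1 * 2357^1 = 557515844613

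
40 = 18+22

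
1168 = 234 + 934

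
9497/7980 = 1 + 1517/7980 ≈ 1.19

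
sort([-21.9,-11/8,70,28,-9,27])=[-21.9,-9,-11/8,27,28,70]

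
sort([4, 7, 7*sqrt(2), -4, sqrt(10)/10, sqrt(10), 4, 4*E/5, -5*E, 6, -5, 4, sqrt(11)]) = [-5*E, -5, -4, sqrt(10)/10, 4*E/5, sqrt(10), sqrt(11), 4, 4, 4, 6, 7, 7*sqrt(2)]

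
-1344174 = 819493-2163667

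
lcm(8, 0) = 0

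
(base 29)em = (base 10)428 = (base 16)1ac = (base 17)183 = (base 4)12230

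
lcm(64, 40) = 320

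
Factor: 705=3^1*5^1*47^1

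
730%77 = 37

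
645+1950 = 2595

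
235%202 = 33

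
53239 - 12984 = 40255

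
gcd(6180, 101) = 1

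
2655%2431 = 224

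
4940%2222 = 496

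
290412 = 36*8067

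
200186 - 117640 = 82546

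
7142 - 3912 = 3230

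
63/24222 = 21/8074 ≈ 0.00260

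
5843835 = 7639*765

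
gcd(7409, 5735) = 31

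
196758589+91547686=288306275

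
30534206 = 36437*838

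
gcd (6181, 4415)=883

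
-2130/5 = -426 = -426.00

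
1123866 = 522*2153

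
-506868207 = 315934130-822802337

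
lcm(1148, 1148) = 1148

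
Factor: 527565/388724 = 2^(-2)*3^1*5^1*7^(-1)*13883^(-1)*35171^1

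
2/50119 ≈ 0.0000399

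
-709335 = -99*7165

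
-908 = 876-1784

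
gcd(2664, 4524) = 12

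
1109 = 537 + 572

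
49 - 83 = -34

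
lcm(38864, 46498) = 2603888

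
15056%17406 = 15056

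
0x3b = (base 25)29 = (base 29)21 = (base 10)59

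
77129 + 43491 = 120620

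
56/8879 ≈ 0.00631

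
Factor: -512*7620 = -1*2^11*3^1*5^1*127^1 = -3901440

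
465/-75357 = -155/25119 ≈ -0.00617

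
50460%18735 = 12990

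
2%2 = 0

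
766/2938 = 383/1469 ≈ 0.261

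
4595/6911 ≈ 0.665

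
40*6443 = 257720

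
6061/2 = 3030 + 1/2 = 3030.50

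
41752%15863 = 10026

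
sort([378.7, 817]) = [378.7, 817]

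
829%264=37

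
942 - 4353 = -3411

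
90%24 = 18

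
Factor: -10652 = -1 * 2^2 * 2663^1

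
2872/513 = 5+307/513 ≈ 5.60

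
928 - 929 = -1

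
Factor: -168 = -1*2^3*3^1*7^1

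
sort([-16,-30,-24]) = [-30,-24,-16]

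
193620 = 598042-404422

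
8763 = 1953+6810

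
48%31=17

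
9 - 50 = -41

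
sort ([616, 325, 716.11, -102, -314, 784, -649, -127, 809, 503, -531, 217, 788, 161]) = [-649, -531, -314, -127, -102, 161, 217, 325, 503, 616, 716.11, 784, 788, 809]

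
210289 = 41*5129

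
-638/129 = -4 - 122/129 ≈ -4.95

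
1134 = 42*27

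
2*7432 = 14864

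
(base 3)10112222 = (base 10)2591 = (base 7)10361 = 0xa1f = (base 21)5i8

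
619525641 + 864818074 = 1484343715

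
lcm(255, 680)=2040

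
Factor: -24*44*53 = -1*2^5*3^1*11^1*53^1 = -55968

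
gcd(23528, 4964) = 68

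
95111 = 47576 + 47535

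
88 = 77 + 11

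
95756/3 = 31918 + 2/3 ≈ 31918.67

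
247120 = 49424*5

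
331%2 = 1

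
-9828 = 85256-95084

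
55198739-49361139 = 5837600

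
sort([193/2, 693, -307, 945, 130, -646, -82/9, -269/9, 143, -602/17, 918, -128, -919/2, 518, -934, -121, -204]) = [-934, -646, -919/2, -307, -204, -128, -121, -602/17, -269/9, -82/9, 193/2, 130, 143, 518, 693, 918, 945]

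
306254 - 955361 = -649107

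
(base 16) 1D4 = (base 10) 468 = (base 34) DQ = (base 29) G4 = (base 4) 13110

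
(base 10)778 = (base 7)2161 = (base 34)mu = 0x30a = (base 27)11m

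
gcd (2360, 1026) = 2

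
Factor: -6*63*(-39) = 2^1*3^4*7^1*13^1 = 14742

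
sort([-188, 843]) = [-188, 843]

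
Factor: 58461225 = 3^1 * 5^2 * 199^1 * 3917^1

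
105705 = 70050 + 35655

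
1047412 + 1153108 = 2200520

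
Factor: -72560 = -1 * 2^4 * 5^1 * 907^1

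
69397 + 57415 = 126812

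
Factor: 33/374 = 2^(-1)*3^1*17^(-1) = 3/34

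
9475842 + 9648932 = 19124774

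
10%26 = 10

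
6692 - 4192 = 2500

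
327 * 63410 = 20735070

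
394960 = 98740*4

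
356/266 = 178/133 ≈ 1.34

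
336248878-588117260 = -251868382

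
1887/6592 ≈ 0.286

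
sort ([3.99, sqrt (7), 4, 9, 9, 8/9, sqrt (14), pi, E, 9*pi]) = [8/9, sqrt (7), E, pi, sqrt (14), 3.99, 4, 9, 9, 9*pi]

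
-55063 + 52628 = -2435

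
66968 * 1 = 66968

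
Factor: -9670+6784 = -1 * 2^1 * 3^1 * 13^1 * 37^1 = -2886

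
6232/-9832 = -779/1229 ≈ -0.634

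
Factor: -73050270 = -1*2^1*3^1*5^1*101^1*24109^1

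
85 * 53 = 4505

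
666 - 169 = 497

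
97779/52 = 1880 + 19/52 ≈ 1880.37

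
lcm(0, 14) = 0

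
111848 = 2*55924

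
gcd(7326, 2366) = 2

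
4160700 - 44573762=-40413062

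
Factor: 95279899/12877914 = 2^ (-1)*3^ (-1)*7^ (-1)*11^1*13^1*29^ (-1)*109^ (-1)*6869^1 = 982267/132762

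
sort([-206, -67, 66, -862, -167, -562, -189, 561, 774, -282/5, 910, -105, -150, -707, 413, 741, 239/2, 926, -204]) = [-862, -707, -562, -206, -204, -189, -167, -150, -105, -67, -282/5, 66, 239/2, 413, 561, 741, 774, 910, 926]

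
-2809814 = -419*6706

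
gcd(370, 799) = 1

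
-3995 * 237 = -946815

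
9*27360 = 246240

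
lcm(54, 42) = 378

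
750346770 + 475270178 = 1225616948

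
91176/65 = 1402 + 46/65 ≈ 1402.71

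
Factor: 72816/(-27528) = -1 * 2^1 * 31^(-1) * 41^1 = -82/31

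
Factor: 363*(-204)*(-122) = 2^3*3^2*11^2*17^1*61^1 = 9034344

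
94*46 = 4324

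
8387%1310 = 527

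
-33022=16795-49817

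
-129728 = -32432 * 4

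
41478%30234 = 11244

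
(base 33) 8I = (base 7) 552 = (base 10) 282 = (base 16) 11A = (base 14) 162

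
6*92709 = 556254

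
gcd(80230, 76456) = 2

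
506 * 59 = 29854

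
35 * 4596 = 160860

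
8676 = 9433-757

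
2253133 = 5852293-3599160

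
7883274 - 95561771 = -87678497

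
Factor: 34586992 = 2^4 * 11^1 * 19^1 * 10343^1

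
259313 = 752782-493469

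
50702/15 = 3380 + 2/15 ≈ 3380.13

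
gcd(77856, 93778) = 2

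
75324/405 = 25108/135 ≈ 185.99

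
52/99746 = 26/49873≈0.000521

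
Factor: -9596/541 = -1*2^2*541^(-1)*2399^1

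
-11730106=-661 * 17746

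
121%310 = 121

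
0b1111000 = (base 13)93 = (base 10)120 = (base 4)1320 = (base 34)3i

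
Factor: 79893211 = 1447^1*55213^1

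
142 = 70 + 72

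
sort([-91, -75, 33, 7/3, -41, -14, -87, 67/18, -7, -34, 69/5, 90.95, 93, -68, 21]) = [-91, -87, -75, -68, -41, -34, -14, -7, 7/3, 67/18, 69/5, 21, 33, 90.95, 93]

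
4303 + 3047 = 7350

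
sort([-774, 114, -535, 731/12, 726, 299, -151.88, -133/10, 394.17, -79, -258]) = [-774, -535, -258, -151.88, -79, -133/10, 731/12, 114, 299, 394.17, 726]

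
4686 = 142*33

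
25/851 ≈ 0.0294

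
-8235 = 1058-9293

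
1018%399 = 220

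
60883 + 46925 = 107808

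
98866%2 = 0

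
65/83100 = 13/16620 ≈ 0.000782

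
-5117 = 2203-7320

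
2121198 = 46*46113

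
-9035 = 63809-72844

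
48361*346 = 16732906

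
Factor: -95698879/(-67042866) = 2^(-1)*3^(-1)*11^(-1)*17^(-1)*41^1*157^1*14867^1*59753^(-1)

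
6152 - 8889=-2737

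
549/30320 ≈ 0.0181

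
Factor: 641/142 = 2^(-1)*71^(-1)*641^1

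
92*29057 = 2673244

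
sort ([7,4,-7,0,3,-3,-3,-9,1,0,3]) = [-9,-7,-3,-3,0,0,1,3,3,4,7]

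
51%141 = 51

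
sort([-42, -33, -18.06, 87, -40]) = [-42, -40, -33, -18.06, 87]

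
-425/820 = -85/164 ≈ -0.518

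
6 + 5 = 11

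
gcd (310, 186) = 62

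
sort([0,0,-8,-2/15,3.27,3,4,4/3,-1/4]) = [-8,-1/4,-2/15,0,0,4/3,3,3.27,4]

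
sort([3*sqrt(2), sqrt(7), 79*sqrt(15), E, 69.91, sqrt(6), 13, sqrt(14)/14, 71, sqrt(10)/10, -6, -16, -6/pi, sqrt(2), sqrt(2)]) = [-16, -6, -6/pi, sqrt(14)/14, sqrt(10)/10, sqrt(2), sqrt(2), sqrt(6), sqrt(7), E, 3*sqrt(2), 13, 69.91, 71, 79*sqrt(15)]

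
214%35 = 4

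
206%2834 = 206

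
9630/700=963/70 ≈ 13.76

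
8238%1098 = 552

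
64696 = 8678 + 56018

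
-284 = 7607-7891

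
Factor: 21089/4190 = 2^(-1)*5^(-1)*419^(-1)*21089^1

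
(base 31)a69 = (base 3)111110011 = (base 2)10011001001101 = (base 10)9805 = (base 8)23115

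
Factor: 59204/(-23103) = -1*2^2*3^(-2)*17^(-1)*19^2*41^1*151^(-1)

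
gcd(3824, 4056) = 8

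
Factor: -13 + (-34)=-1 * 47^1=-47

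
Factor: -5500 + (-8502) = -1*2^1*7001^1 = -14002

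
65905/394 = 167 + 107/394 ≈ 167.27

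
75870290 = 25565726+50304564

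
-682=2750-3432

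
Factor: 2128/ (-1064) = -1*2^1 = -2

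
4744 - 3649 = 1095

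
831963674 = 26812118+805151556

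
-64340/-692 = 16085/173 ≈ 92.98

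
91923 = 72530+19393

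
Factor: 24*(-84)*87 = -1*2^5*3^3*7^1*29^1 = -175392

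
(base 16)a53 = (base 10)2643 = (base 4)221103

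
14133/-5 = -2826 - 3/5 = -2826.60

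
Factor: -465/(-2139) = 5^1*23^(-1) = 5/23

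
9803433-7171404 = 2632029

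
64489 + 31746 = 96235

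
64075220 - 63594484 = 480736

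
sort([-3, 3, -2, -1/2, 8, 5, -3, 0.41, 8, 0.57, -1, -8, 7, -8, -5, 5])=[-8, -8, -5, -3, -3, -2, -1, -1/2, 0.41, 0.57, 3, 5, 5, 7, 8, 8]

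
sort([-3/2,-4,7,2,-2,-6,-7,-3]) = [-7,-6,-4,-3,-2,-3/2,2,7]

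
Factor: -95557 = -1*7^1*11^1*17^1*73^1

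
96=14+82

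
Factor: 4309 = 31^1 * 139^1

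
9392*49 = 460208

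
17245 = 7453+9792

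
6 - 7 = -1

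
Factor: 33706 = 2^1*19^1*887^1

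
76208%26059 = 24090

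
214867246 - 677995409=-463128163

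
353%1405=353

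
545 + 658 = 1203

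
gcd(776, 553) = 1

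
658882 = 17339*38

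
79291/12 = 6607 + 7/12 ≈ 6607.58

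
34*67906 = 2308804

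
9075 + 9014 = 18089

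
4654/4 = 1163+1/2 = 1163.50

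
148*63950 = 9464600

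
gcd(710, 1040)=10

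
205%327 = 205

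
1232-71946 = -70714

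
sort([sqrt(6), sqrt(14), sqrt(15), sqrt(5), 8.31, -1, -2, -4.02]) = [-4.02, -2, -1, sqrt(5), sqrt(6), sqrt(14), sqrt(15), 8.31]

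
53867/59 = 913 = 913.00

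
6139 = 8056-1917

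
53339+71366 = 124705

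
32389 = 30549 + 1840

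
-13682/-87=157 + 23/87≈157.26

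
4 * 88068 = 352272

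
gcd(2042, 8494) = 2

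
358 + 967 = 1325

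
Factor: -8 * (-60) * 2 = 2^6 * 3^1 * 5^1 = 960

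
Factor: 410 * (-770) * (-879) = 2^2 * 3^1 * 5^2 * 7^1 * 11^1 * 41^1 * 293^1 = 277500300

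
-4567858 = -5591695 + 1023837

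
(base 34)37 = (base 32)3d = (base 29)3m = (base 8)155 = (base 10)109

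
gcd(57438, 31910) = 6382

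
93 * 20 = 1860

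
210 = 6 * 35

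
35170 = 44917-9747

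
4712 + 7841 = 12553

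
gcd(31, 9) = 1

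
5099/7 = 728 + 3/7≈728.43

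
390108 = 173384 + 216724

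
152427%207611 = 152427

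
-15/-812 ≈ 0.0185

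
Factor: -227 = -1*227^1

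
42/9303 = 2/443 ≈ 0.00451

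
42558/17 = 2503 + 7/17 ≈ 2503.41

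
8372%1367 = 170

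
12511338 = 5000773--7510565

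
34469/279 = 123 + 152/279 ≈ 123.54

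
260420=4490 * 58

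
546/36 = 15 + 1/6 ≈ 15.17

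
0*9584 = 0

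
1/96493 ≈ 0.0000104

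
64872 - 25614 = 39258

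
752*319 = 239888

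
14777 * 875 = 12929875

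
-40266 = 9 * (-4474) 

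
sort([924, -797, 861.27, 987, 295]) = [-797, 295, 861.27, 924, 987]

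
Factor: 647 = 647^1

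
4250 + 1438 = 5688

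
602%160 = 122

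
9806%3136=398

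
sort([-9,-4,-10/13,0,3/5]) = [-9,-4,-10/13,0,3/5]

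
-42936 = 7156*(-6)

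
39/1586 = 3/122 ≈ 0.0246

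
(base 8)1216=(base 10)654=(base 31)l3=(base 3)220020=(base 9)806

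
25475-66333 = -40858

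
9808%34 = 16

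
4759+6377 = 11136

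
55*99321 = 5462655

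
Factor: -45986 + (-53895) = -1*99881^1 = -99881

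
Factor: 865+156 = 1021^1 = 1021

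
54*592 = 31968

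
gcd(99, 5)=1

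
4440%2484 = 1956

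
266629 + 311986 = 578615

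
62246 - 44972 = 17274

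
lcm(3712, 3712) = 3712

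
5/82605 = 1/16521 ≈ 0.0000605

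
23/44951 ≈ 0.000512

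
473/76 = 6 + 17/76 ≈ 6.22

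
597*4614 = 2754558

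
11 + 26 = 37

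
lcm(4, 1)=4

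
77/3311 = 1/43 ≈ 0.0233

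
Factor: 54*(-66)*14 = -1*2^3*3^4*7^1*11^1 = -49896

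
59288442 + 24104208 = 83392650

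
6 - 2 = 4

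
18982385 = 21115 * 899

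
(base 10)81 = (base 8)121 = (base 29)2n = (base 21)3i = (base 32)2h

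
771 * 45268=34901628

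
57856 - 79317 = -21461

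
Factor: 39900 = 2^2*3^1*5^2*7^1*19^1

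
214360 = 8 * 26795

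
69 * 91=6279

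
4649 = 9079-4430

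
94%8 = 6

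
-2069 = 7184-9253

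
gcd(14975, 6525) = 25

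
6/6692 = 3/3346 ≈ 0.000897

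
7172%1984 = 1220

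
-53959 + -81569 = -135528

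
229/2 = 114+1/2 = 114.50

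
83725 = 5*16745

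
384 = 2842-2458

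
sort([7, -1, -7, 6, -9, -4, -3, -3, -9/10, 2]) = [-9, -7, -4, -3, -3, -1, -9/10, 2, 6, 7]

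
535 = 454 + 81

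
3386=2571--815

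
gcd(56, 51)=1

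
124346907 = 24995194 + 99351713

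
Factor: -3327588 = -1*2^2*3^3*11^1*2801^1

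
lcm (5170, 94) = 5170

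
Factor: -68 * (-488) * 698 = 2^6 * 17^1 * 61^1 * 349^1 = 23162432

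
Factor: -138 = -1*2^1*3^1*23^1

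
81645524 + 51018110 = 132663634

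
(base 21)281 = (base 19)2h6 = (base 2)10000011011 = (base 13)62b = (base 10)1051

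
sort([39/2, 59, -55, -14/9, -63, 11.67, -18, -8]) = [-63, -55, -18, -8, -14/9, 11.67, 39/2, 59]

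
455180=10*45518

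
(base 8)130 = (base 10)88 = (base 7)154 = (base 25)3d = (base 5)323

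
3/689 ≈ 0.00435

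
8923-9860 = -937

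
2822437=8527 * 331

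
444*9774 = 4339656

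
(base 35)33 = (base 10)108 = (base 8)154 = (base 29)3l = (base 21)53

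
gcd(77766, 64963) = 1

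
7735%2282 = 889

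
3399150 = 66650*51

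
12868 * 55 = 707740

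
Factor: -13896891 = -1 * 3^2 * 163^1 * 9473^1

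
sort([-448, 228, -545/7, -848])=[-848, -448, -545/7, 228]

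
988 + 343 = 1331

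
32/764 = 8/191 ≈ 0.0419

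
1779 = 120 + 1659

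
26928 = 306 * 88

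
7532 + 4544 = 12076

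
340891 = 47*7253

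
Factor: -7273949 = -1*283^1*25703^1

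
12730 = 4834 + 7896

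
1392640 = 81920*17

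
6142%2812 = 518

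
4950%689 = 127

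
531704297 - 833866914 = -302162617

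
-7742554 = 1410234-9152788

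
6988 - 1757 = 5231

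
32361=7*4623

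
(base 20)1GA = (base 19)208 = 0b1011011010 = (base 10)730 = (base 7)2062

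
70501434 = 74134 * 951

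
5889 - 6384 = -495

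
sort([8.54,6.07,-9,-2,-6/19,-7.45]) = [-9,-7.45,-2,-6/19,6.07,8.54]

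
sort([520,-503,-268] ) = [-503,-268,520] 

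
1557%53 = 20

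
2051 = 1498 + 553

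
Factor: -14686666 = -1 * 2^1 * 7343333^1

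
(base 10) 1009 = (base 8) 1761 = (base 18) 321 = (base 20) 2a9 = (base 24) 1i1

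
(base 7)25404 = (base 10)6717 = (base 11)5057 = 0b1101000111101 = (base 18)12d3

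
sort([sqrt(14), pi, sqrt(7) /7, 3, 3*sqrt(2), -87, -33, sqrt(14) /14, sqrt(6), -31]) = [-87, -33, -31, sqrt(14) /14, sqrt(7) /7, sqrt(6), 3, pi, sqrt(14), 3*sqrt(2)]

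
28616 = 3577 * 8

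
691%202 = 85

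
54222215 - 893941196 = -839718981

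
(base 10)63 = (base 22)2j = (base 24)2f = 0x3f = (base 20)33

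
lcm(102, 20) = 1020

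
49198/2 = 24599 = 24599.00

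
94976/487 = 195 + 11/487 ≈ 195.02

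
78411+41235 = 119646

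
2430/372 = 6 + 33/62≈6.53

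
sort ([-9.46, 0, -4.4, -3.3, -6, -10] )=[-10, -9.46, -6, -4.4, -3.3, 0] 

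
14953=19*787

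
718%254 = 210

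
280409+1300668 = 1581077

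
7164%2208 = 540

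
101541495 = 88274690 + 13266805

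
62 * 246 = 15252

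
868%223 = 199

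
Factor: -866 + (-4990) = -1 * 2^5 * 3^1 * 61^1 = -5856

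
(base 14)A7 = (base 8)223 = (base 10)147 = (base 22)6F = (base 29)52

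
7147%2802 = 1543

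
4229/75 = 56 + 29/75 ≈ 56.39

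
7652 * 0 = 0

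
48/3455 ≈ 0.0139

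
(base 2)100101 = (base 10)37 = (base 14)29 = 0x25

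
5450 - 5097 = 353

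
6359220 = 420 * 15141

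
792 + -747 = 45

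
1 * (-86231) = -86231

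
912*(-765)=-697680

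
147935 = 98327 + 49608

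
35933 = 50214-14281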